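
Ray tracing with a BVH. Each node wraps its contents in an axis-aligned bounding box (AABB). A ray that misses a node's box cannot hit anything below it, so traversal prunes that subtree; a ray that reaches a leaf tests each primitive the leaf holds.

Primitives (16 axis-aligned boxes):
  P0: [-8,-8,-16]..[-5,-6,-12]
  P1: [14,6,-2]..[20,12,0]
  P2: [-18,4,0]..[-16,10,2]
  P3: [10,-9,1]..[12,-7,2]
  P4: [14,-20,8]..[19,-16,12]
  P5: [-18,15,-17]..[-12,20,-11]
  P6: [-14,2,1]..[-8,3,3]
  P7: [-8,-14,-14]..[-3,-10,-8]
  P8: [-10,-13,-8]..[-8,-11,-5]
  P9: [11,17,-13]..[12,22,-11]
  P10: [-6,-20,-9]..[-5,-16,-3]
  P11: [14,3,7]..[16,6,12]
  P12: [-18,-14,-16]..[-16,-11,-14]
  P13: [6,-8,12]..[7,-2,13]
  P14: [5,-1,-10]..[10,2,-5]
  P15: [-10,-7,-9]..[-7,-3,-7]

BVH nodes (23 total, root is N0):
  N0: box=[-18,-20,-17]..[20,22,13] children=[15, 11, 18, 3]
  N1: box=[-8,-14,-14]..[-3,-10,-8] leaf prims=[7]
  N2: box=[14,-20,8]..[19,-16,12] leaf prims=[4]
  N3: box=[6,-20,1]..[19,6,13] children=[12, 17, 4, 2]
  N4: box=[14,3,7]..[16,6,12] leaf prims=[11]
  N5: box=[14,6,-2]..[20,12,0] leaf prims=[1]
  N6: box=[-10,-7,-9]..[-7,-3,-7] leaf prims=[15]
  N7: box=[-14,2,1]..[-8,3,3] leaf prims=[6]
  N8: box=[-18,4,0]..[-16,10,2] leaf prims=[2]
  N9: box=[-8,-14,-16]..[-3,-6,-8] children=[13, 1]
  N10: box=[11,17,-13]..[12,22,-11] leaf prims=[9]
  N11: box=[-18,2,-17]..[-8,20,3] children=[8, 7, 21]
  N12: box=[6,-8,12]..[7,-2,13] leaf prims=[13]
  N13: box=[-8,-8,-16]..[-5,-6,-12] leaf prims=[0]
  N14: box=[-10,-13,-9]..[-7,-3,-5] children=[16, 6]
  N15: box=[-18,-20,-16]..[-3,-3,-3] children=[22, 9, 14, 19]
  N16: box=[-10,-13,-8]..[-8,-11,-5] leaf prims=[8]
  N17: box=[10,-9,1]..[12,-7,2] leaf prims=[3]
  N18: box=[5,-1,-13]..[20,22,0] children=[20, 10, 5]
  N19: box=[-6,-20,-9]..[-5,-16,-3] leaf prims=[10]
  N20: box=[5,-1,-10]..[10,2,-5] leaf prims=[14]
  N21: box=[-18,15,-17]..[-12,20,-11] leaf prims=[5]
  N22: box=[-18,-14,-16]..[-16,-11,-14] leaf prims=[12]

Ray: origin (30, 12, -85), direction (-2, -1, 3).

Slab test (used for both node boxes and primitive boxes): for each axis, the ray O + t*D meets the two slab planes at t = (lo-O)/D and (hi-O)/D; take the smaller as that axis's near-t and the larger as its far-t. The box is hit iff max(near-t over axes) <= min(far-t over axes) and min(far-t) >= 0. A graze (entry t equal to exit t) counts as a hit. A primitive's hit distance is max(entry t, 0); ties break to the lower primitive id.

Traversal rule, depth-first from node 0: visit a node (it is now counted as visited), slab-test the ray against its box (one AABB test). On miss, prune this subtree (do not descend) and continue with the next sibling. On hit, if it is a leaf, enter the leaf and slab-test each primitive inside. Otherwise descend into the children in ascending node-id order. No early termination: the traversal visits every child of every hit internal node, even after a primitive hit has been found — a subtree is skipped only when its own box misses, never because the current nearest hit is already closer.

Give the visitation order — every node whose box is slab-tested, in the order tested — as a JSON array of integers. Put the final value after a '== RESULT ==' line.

Traverse from the root:
N0 x:[5,24] y:[-10,32] z:[68/3,98/3] -> hit [68/3,24], descend [3, 11, 15, 18]
  N3 x:[11/2,12] y:[6,32] z:[86/3,98/3] -> miss, prune
  N11 x:[19,24] y:[-8,10] z:[68/3,88/3] -> miss, prune
  N15 x:[33/2,24] y:[15,32] z:[23,82/3] -> hit [23,24], descend [9, 14, 19, 22]
    N9 x:[33/2,19] y:[18,26] z:[23,77/3] -> miss, prune
    N14 x:[37/2,20] y:[15,25] z:[76/3,80/3] -> miss, prune
    N19 x:[35/2,18] y:[28,32] z:[76/3,82/3] -> miss, prune
    N22 x:[23,24] y:[23,26] z:[23,71/3] -> hit [23,71/3] leaf, test {P12@t=23}
  N18 x:[5,25/2] y:[-10,13] z:[24,85/3] -> miss, prune

order=[0, 3, 11, 15, 9, 14, 19, 22, 18]  |boxes|=9  |leaves|=1  hit=P12

== RESULT ==
[0, 3, 11, 15, 9, 14, 19, 22, 18]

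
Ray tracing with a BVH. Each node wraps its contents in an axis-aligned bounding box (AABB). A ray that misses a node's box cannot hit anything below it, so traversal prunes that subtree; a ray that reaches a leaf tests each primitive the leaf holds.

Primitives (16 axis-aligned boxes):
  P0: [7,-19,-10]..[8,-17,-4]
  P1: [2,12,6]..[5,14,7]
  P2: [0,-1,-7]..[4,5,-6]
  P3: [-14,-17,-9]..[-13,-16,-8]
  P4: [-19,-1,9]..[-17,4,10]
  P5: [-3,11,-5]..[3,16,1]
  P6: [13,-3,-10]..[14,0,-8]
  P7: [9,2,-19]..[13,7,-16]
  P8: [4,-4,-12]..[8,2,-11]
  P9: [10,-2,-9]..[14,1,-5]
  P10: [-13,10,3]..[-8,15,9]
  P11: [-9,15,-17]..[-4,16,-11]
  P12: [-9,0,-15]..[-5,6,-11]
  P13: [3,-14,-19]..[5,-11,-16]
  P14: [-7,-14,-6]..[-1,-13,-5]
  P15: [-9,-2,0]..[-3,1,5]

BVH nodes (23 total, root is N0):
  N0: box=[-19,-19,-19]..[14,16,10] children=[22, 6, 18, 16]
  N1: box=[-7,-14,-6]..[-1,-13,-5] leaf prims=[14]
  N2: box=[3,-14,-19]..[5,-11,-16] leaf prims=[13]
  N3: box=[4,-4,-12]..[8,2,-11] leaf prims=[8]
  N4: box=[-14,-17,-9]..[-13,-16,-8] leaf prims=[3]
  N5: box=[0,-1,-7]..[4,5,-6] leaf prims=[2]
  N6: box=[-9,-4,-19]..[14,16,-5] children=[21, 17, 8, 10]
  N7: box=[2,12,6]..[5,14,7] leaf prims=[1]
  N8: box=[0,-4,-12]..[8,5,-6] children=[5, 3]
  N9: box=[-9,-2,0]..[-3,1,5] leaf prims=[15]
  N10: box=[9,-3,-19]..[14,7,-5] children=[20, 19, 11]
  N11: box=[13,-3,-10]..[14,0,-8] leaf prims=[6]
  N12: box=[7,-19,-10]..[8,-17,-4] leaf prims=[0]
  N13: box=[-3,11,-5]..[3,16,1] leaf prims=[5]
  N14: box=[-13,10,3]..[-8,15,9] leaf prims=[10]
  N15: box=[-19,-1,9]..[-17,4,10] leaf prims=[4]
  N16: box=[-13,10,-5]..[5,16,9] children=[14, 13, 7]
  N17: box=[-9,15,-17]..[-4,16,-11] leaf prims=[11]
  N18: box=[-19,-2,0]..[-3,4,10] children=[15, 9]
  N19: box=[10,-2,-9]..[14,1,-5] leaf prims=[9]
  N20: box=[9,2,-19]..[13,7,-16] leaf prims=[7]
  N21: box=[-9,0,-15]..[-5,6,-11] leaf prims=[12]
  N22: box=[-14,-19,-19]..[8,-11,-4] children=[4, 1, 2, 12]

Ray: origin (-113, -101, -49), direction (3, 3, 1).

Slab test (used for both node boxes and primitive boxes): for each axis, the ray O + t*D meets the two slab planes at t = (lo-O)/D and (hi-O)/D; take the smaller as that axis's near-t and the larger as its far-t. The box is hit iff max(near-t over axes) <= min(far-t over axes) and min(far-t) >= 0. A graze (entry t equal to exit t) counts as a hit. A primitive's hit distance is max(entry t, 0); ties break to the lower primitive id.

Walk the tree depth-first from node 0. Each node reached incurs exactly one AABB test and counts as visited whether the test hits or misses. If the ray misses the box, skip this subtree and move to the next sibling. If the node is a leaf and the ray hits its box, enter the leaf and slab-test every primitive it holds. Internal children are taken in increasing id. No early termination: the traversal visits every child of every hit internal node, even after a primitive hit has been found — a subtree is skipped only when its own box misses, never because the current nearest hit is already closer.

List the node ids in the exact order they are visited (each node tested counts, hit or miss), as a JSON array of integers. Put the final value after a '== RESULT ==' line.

Walk:
N0 x:[94/3,127/3] y:[82/3,39] z:[30,59] -> hit [94/3,39], descend [6, 16, 18, 22]
  N6 x:[104/3,127/3] y:[97/3,39] z:[30,44] -> hit [104/3,39], descend [8, 10, 17, 21]
    N8 x:[113/3,121/3] y:[97/3,106/3] z:[37,43] -> miss, prune
    N10 x:[122/3,127/3] y:[98/3,36] z:[30,44] -> miss, prune
    N17 x:[104/3,109/3] y:[116/3,39] z:[32,38] -> miss, prune
    N21 x:[104/3,36] y:[101/3,107/3] z:[34,38] -> hit [104/3,107/3] leaf, test {P12@t=104/3}
  N16 x:[100/3,118/3] y:[37,39] z:[44,58] -> miss, prune
  N18 x:[94/3,110/3] y:[33,35] z:[49,59] -> miss, prune
  N22 x:[33,121/3] y:[82/3,30] z:[30,45] -> miss, prune

Visited [0, 6, 8, 10, 17, 21, 16, 18, 22]. Tests: 9 box, 1 leaf. Nearest: P12.

== RESULT ==
[0, 6, 8, 10, 17, 21, 16, 18, 22]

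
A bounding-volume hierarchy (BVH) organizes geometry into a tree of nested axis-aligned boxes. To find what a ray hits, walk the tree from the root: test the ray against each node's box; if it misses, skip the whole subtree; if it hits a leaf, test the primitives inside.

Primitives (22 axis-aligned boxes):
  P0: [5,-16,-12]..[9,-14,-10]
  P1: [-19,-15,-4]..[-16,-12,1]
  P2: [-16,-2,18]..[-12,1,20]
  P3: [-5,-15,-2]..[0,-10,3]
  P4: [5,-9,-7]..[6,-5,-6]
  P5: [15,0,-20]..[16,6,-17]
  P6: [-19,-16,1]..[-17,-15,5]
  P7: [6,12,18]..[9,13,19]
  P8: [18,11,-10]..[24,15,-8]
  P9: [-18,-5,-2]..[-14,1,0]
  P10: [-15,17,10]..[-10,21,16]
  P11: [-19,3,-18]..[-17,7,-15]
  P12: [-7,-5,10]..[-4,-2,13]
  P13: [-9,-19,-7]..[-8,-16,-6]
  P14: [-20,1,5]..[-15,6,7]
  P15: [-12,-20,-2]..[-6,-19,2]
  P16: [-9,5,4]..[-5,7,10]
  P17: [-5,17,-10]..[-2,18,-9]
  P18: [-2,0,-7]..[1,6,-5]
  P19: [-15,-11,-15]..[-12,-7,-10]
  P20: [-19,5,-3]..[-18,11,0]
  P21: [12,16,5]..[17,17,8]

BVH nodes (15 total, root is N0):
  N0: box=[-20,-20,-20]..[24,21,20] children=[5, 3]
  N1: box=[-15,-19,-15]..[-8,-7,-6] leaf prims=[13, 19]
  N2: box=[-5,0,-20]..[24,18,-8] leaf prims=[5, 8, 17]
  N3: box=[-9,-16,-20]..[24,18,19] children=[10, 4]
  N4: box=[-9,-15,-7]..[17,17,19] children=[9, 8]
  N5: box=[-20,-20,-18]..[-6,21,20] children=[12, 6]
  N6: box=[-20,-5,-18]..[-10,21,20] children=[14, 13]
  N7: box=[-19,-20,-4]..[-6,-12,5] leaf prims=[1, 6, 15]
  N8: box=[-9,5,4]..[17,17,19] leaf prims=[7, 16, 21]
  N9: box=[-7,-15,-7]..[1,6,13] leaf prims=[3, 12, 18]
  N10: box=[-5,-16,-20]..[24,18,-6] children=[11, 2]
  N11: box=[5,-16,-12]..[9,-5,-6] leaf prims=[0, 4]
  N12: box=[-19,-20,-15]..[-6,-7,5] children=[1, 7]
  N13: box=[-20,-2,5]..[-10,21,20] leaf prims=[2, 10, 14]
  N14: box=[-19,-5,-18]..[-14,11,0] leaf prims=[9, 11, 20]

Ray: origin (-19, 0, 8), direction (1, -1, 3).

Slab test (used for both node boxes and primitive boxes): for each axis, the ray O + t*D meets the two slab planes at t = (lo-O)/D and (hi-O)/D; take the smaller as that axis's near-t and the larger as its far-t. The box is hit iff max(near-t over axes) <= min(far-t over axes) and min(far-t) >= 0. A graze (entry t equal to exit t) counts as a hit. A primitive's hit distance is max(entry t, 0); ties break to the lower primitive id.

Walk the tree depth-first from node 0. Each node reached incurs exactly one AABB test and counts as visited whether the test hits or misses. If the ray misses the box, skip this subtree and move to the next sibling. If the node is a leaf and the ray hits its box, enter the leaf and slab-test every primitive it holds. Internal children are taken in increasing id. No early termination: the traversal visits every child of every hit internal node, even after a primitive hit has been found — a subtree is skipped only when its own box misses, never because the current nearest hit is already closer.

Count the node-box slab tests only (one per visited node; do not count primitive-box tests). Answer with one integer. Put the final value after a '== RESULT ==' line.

Trace the traversal:
N0 x:[-1,43] y:[-21,20] z:[-28/3,4] -> hit [-1,4], descend [3, 5]
  N3 x:[10,43] y:[-18,16] z:[-28/3,11/3] -> miss, prune
  N5 x:[-1,13] y:[-21,20] z:[-26/3,4] -> hit [-1,4], descend [6, 12]
    N6 x:[-1,9] y:[-21,5] z:[-26/3,4] -> hit [-1,4], descend [13, 14]
      N13 x:[-1,9] y:[-21,2] z:[-1,4] -> hit [-1,2] leaf, test {P2(miss), P10(miss), P14(miss)}
      N14 x:[0,5] y:[-11,5] z:[-26/3,-8/3] -> miss, prune
    N12 x:[0,13] y:[7,20] z:[-23/3,-1] -> miss, prune

Summary -> nodes [0, 3, 5, 6, 13, 14, 12]; box-tests=7; leaf-entries=1; first=miss

== RESULT ==
7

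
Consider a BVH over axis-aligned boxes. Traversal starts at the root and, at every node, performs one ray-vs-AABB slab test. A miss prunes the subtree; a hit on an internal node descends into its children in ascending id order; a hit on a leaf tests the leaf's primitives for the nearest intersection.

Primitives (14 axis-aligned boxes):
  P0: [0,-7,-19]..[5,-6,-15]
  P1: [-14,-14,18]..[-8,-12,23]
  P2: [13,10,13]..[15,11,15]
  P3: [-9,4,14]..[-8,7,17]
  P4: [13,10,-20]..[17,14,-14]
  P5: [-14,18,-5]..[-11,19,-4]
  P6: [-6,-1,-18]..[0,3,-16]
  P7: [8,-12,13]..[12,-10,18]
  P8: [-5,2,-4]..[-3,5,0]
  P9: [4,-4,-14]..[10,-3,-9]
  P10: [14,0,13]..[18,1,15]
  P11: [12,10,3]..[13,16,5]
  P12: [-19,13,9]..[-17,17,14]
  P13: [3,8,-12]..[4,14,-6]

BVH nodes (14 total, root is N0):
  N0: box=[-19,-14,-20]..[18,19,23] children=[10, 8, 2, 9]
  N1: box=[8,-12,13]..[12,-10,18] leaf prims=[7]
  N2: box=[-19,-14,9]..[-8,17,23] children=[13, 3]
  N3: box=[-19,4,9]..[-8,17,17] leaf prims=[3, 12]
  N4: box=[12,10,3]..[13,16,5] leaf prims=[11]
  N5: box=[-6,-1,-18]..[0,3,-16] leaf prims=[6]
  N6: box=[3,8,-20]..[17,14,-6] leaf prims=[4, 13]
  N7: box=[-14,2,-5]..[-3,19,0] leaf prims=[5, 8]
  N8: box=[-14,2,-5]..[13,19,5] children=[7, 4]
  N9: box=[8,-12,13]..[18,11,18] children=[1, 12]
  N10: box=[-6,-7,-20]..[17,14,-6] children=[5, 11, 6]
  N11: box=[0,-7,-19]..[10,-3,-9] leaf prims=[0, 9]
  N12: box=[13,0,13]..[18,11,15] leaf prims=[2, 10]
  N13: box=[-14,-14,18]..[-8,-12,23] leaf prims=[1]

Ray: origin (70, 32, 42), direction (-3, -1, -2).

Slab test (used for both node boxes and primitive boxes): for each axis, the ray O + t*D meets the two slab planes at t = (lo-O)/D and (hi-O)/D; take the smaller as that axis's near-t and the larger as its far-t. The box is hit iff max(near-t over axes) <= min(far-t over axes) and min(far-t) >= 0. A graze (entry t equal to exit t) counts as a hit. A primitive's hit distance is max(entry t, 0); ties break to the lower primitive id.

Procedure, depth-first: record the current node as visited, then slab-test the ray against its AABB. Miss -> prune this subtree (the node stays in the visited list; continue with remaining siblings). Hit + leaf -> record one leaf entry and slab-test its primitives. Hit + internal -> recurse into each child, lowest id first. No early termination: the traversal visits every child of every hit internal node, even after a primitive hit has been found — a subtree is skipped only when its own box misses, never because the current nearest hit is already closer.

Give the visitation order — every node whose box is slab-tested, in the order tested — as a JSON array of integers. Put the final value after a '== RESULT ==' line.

Walk:
N0 x:[52/3,89/3] y:[13,46] z:[19/2,31] -> hit [52/3,89/3], descend [2, 8, 9, 10]
  N2 x:[26,89/3] y:[15,46] z:[19/2,33/2] -> miss, prune
  N8 x:[19,28] y:[13,30] z:[37/2,47/2] -> hit [19,47/2], descend [4, 7]
    N4 x:[19,58/3] y:[16,22] z:[37/2,39/2] -> hit [19,58/3] leaf, test {P11@t=19}
    N7 x:[73/3,28] y:[13,30] z:[21,47/2] -> miss, prune
  N9 x:[52/3,62/3] y:[21,44] z:[12,29/2] -> miss, prune
  N10 x:[53/3,76/3] y:[18,39] z:[24,31] -> hit [24,76/3], descend [5, 6, 11]
    N5 x:[70/3,76/3] y:[29,33] z:[29,30] -> miss, prune
    N6 x:[53/3,67/3] y:[18,24] z:[24,31] -> miss, prune
    N11 x:[20,70/3] y:[35,39] z:[51/2,61/2] -> miss, prune

Visited [0, 2, 8, 4, 7, 9, 10, 5, 6, 11]. Tests: 10 box, 1 leaf. Nearest: P11.

== RESULT ==
[0, 2, 8, 4, 7, 9, 10, 5, 6, 11]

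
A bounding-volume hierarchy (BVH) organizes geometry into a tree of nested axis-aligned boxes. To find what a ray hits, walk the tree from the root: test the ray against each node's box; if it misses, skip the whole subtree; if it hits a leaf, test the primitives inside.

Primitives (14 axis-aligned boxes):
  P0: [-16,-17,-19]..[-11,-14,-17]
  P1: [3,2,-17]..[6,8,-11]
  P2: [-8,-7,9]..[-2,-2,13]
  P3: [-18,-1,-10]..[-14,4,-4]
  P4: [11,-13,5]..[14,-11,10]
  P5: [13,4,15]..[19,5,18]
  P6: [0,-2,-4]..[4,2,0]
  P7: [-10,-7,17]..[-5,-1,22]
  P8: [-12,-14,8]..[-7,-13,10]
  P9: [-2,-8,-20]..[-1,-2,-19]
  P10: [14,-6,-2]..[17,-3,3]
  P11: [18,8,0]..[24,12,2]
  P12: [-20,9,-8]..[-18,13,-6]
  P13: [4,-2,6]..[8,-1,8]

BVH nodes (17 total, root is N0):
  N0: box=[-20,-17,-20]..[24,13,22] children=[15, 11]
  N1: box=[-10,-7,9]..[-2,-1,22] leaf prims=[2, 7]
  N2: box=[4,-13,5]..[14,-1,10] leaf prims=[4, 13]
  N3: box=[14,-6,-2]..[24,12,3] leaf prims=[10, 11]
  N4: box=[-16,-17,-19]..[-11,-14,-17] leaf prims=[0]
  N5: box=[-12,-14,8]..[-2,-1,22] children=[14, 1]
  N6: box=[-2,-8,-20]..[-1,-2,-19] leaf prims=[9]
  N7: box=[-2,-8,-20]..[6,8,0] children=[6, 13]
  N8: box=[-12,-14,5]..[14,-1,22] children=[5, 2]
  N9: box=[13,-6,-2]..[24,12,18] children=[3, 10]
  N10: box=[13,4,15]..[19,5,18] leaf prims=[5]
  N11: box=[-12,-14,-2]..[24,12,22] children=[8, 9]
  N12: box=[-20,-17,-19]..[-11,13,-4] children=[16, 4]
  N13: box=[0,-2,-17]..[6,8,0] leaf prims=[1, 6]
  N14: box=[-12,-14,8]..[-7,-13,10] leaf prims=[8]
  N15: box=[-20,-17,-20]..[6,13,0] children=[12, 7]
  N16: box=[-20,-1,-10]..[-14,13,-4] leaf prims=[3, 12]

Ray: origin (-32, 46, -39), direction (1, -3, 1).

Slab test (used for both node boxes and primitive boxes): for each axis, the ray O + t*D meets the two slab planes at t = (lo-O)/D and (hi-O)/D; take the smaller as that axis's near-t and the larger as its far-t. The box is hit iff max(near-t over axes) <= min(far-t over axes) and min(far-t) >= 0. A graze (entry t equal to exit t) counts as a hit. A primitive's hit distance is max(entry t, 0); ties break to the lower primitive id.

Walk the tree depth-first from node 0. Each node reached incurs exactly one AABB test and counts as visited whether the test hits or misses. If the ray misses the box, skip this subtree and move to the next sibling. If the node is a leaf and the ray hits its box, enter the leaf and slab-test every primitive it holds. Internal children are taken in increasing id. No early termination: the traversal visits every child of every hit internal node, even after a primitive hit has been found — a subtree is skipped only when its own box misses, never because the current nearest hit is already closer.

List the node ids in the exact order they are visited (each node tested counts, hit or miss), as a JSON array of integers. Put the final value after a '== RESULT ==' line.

Walk:
N0 x:[12,56] y:[11,21] z:[19,61] -> hit [19,21], descend [11, 15]
  N11 x:[20,56] y:[34/3,20] z:[37,61] -> miss, prune
  N15 x:[12,38] y:[11,21] z:[19,39] -> hit [19,21], descend [7, 12]
    N7 x:[30,38] y:[38/3,18] z:[19,39] -> miss, prune
    N12 x:[12,21] y:[11,21] z:[20,35] -> hit [20,21], descend [4, 16]
      N4 x:[16,21] y:[20,21] z:[20,22] -> hit [20,21] leaf, test {P0@t=20}
      N16 x:[12,18] y:[11,47/3] z:[29,35] -> miss, prune

Summary -> nodes [0, 11, 15, 7, 12, 4, 16]; box-tests=7; leaf-entries=1; first=P0

== RESULT ==
[0, 11, 15, 7, 12, 4, 16]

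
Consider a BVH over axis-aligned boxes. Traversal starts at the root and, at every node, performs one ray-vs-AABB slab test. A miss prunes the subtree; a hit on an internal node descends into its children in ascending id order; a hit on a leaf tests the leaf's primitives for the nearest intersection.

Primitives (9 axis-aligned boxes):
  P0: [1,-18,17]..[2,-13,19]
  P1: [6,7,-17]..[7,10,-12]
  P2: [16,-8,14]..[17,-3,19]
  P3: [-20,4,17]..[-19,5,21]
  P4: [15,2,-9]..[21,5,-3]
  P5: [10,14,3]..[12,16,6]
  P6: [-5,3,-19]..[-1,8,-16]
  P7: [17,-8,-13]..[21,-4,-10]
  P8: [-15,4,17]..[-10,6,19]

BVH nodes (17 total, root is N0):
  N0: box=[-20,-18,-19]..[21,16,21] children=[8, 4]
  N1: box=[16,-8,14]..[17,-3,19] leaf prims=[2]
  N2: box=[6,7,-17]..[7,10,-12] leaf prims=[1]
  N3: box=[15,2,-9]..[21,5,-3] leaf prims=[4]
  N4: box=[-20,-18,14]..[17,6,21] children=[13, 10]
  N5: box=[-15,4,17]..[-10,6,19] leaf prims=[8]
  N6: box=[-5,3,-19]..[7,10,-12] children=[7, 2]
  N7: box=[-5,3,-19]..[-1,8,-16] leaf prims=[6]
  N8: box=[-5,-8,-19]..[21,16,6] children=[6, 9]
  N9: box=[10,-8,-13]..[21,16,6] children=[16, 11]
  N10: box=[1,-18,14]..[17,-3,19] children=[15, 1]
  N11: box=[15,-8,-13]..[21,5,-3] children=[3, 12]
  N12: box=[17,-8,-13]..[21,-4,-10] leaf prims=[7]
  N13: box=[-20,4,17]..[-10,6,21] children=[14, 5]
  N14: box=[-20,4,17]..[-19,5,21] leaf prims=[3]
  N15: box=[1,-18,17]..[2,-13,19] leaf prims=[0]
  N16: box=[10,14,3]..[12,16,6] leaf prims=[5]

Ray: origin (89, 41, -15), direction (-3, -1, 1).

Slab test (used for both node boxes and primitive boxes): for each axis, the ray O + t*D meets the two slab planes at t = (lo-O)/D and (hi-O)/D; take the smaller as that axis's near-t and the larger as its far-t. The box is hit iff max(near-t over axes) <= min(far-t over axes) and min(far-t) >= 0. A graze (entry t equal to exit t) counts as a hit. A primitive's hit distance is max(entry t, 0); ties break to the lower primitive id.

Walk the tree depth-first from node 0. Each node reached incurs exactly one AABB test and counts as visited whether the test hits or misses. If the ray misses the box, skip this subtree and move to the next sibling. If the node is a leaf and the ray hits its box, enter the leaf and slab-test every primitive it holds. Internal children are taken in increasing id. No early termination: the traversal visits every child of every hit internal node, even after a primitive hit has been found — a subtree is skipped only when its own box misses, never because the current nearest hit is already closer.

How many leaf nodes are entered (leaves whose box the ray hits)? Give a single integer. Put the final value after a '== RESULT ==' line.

Trace the traversal:
N0 x:[68/3,109/3] y:[25,59] z:[-4,36] -> hit [25,36], descend [4, 8]
  N4 x:[24,109/3] y:[35,59] z:[29,36] -> hit [35,36], descend [10, 13]
    N10 x:[24,88/3] y:[44,59] z:[29,34] -> miss, prune
    N13 x:[33,109/3] y:[35,37] z:[32,36] -> hit [35,36], descend [5, 14]
      N5 x:[33,104/3] y:[35,37] z:[32,34] -> miss, prune
      N14 x:[36,109/3] y:[36,37] z:[32,36] -> hit [36,36] leaf, test {P3@t=36}
  N8 x:[68/3,94/3] y:[25,49] z:[-4,21] -> miss, prune

Summary -> nodes [0, 4, 10, 13, 5, 14, 8]; box-tests=7; leaf-entries=1; first=P3

== RESULT ==
1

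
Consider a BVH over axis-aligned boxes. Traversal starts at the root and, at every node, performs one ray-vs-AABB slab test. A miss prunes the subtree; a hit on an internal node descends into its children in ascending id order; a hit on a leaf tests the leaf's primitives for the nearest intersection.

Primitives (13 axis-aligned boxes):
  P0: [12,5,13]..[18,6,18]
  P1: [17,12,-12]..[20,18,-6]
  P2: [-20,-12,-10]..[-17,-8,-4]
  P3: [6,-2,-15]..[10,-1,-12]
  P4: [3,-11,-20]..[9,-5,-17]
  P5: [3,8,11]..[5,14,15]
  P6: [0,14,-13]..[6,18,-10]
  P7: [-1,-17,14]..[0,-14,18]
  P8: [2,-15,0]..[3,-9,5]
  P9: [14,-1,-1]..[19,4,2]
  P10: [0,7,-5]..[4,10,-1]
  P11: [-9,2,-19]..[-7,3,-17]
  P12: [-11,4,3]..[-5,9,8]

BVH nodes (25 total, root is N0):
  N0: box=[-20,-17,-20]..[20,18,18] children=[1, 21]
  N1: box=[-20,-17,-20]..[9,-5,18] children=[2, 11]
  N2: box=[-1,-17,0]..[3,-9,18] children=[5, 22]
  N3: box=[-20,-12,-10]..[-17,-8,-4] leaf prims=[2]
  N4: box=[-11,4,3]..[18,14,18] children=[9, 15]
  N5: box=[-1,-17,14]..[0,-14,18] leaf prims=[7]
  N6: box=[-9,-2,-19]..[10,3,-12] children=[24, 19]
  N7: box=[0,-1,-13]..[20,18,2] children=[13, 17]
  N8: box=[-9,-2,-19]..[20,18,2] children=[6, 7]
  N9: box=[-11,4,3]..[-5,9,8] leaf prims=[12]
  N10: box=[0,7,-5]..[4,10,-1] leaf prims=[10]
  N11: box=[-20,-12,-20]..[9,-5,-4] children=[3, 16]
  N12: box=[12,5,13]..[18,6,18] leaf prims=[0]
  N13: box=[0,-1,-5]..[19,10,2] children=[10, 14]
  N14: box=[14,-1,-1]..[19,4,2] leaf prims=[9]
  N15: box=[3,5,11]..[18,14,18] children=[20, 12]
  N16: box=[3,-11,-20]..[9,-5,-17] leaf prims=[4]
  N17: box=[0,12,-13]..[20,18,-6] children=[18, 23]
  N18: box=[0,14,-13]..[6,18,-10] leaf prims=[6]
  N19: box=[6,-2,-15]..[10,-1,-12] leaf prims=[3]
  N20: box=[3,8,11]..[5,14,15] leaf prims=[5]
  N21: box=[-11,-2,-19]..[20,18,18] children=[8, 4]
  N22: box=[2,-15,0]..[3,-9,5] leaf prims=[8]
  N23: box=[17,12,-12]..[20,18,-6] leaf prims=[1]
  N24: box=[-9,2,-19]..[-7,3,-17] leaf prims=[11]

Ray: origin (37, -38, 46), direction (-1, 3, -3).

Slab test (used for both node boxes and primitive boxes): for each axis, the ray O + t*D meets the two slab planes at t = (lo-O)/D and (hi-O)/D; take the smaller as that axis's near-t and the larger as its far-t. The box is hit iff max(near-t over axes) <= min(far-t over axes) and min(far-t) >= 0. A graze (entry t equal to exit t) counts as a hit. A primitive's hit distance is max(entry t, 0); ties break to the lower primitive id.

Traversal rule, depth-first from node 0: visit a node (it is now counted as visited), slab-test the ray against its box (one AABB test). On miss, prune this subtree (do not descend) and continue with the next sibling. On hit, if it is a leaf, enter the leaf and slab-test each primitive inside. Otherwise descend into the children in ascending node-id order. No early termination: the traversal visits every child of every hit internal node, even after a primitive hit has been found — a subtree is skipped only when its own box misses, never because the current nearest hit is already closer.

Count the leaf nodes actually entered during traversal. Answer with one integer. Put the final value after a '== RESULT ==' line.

Walk:
N0 x:[17,57] y:[7,56/3] z:[28/3,22] -> hit [17,56/3], descend [1, 21]
  N1 x:[28,57] y:[7,11] z:[28/3,22] -> miss, prune
  N21 x:[17,48] y:[12,56/3] z:[28/3,65/3] -> hit [17,56/3], descend [4, 8]
    N4 x:[19,48] y:[14,52/3] z:[28/3,43/3] -> miss, prune
    N8 x:[17,46] y:[12,56/3] z:[44/3,65/3] -> hit [17,56/3], descend [6, 7]
      N6 x:[27,46] y:[12,41/3] z:[58/3,65/3] -> miss, prune
      N7 x:[17,37] y:[37/3,56/3] z:[44/3,59/3] -> hit [17,56/3], descend [13, 17]
        N13 x:[18,37] y:[37/3,16] z:[44/3,17] -> miss, prune
        N17 x:[17,37] y:[50/3,56/3] z:[52/3,59/3] -> hit [52/3,56/3], descend [18, 23]
          N18 x:[31,37] y:[52/3,56/3] z:[56/3,59/3] -> miss, prune
          N23 x:[17,20] y:[50/3,56/3] z:[52/3,58/3] -> hit [52/3,56/3] leaf, test {P1@t=52/3}

order=[0, 1, 21, 4, 8, 6, 7, 13, 17, 18, 23]  |boxes|=11  |leaves|=1  hit=P1

== RESULT ==
1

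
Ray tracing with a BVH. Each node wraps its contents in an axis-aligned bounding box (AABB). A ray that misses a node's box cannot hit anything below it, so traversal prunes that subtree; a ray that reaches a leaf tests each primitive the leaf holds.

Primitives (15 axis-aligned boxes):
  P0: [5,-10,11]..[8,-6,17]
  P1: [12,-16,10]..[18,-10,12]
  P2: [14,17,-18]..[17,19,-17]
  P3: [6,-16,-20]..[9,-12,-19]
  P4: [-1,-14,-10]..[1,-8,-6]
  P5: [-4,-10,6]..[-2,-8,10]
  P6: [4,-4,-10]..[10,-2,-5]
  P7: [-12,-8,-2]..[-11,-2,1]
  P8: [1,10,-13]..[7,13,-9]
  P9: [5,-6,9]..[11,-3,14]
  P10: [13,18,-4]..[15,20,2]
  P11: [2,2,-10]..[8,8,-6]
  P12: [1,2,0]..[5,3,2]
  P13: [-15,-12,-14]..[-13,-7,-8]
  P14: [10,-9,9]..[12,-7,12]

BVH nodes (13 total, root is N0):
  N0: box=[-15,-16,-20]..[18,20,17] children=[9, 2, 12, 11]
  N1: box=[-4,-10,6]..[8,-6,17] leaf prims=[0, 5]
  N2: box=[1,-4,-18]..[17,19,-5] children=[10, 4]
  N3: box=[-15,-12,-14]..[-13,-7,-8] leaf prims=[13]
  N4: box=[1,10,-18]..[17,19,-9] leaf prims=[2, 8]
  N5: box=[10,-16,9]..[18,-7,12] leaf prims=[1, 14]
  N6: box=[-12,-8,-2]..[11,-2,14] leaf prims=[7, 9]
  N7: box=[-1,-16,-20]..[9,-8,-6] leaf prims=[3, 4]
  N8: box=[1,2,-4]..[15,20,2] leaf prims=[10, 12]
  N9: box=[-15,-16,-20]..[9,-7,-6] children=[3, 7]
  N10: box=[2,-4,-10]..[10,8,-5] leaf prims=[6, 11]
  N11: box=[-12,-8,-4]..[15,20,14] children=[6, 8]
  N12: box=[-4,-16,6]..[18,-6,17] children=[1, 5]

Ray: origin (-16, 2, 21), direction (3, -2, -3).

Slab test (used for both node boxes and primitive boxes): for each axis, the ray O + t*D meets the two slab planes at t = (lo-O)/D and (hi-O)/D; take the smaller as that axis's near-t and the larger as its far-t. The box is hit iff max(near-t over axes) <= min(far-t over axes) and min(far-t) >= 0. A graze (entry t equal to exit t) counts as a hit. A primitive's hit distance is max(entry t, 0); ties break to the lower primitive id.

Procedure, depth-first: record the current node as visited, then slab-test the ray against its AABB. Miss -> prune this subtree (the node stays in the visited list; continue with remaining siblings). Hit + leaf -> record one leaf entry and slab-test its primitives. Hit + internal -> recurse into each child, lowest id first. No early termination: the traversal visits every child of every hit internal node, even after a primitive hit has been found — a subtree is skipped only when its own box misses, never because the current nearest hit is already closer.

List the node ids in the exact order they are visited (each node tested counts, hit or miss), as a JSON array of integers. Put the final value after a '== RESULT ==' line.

Trace the traversal:
N0 x:[1/3,34/3] y:[-9,9] z:[4/3,41/3] -> hit [4/3,9], descend [2, 9, 11, 12]
  N2 x:[17/3,11] y:[-17/2,3] z:[26/3,13] -> miss, prune
  N9 x:[1/3,25/3] y:[9/2,9] z:[9,41/3] -> miss, prune
  N11 x:[4/3,31/3] y:[-9,5] z:[7/3,25/3] -> hit [7/3,5], descend [6, 8]
    N6 x:[4/3,9] y:[2,5] z:[7/3,23/3] -> hit [7/3,5] leaf, test {P7(miss), P9(miss)}
    N8 x:[17/3,31/3] y:[-9,0] z:[19/3,25/3] -> miss, prune
  N12 x:[4,34/3] y:[4,9] z:[4/3,5] -> hit [4,5], descend [1, 5]
    N1 x:[4,8] y:[4,6] z:[4/3,5] -> hit [4,5] leaf, test {P0(miss), P5(miss)}
    N5 x:[26/3,34/3] y:[9/2,9] z:[3,4] -> miss, prune

order=[0, 2, 9, 11, 6, 8, 12, 1, 5]  |boxes|=9  |leaves|=2  hit=miss

== RESULT ==
[0, 2, 9, 11, 6, 8, 12, 1, 5]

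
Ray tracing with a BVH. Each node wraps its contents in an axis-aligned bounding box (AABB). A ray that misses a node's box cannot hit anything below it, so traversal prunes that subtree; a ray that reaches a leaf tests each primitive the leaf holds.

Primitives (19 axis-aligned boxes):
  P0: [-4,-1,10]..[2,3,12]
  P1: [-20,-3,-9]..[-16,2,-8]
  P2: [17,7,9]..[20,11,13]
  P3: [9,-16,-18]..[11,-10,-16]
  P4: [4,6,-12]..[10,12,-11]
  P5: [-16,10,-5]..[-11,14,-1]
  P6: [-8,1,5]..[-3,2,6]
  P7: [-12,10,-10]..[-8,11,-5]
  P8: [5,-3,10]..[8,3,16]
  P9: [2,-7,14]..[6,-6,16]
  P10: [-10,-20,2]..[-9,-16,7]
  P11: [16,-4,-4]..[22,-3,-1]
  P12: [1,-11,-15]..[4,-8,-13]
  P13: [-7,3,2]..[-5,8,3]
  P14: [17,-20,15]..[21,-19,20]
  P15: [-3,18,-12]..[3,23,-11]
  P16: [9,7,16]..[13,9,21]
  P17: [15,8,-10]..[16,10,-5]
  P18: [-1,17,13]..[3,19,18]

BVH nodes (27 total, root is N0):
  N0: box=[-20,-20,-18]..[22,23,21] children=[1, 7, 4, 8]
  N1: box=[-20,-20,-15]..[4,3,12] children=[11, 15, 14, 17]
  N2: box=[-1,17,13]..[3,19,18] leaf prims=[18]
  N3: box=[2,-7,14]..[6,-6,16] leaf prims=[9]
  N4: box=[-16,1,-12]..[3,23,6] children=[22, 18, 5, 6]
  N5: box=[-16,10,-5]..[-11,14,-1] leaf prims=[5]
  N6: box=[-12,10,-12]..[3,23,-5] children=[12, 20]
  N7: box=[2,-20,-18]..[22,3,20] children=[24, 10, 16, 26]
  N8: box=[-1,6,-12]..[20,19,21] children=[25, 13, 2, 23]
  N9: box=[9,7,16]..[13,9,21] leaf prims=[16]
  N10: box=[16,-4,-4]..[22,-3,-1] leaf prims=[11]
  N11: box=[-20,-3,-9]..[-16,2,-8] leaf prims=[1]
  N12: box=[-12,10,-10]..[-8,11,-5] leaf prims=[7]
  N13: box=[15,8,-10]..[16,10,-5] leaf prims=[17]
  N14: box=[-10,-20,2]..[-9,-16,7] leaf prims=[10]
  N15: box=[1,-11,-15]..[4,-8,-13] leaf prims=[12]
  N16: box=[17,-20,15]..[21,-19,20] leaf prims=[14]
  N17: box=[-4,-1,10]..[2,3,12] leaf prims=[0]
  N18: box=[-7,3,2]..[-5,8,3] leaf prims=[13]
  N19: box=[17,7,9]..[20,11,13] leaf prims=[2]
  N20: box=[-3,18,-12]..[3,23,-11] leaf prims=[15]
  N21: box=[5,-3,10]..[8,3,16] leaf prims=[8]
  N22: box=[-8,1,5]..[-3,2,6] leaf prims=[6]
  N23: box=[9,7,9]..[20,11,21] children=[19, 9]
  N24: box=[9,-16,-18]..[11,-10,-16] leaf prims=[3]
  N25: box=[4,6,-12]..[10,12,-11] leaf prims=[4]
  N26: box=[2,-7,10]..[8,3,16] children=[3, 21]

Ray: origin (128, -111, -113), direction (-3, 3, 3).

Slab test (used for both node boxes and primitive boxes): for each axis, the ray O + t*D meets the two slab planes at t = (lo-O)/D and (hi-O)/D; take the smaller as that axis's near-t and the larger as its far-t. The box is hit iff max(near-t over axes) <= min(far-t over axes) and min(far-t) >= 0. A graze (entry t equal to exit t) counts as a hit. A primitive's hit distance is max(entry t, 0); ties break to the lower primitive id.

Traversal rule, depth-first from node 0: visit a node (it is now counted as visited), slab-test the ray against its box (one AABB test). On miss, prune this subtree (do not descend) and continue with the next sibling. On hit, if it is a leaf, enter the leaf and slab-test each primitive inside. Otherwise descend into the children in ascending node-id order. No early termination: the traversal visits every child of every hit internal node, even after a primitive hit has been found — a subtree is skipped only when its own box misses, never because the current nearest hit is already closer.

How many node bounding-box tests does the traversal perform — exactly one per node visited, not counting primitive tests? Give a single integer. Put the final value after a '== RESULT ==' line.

Trace the traversal:
N0 x:[106/3,148/3] y:[91/3,134/3] z:[95/3,134/3] -> hit [106/3,134/3], descend [1, 4, 7, 8]
  N1 x:[124/3,148/3] y:[91/3,38] z:[98/3,125/3] -> miss, prune
  N4 x:[125/3,48] y:[112/3,134/3] z:[101/3,119/3] -> miss, prune
  N7 x:[106/3,42] y:[91/3,38] z:[95/3,133/3] -> hit [106/3,38], descend [10, 16, 24, 26]
    N10 x:[106/3,112/3] y:[107/3,36] z:[109/3,112/3] -> miss, prune
    N16 x:[107/3,37] y:[91/3,92/3] z:[128/3,133/3] -> miss, prune
    N24 x:[39,119/3] y:[95/3,101/3] z:[95/3,97/3] -> miss, prune
    N26 x:[40,42] y:[104/3,38] z:[41,43] -> miss, prune
  N8 x:[36,43] y:[39,130/3] z:[101/3,134/3] -> hit [39,43], descend [2, 13, 23, 25]
    N2 x:[125/3,43] y:[128/3,130/3] z:[42,131/3] -> hit [128/3,43] leaf, test {P18@t=128/3}
    N13 x:[112/3,113/3] y:[119/3,121/3] z:[103/3,36] -> miss, prune
    N23 x:[36,119/3] y:[118/3,122/3] z:[122/3,134/3] -> miss, prune
    N25 x:[118/3,124/3] y:[39,41] z:[101/3,34] -> miss, prune

order=[0, 1, 4, 7, 10, 16, 24, 26, 8, 2, 13, 23, 25]  |boxes|=13  |leaves|=1  hit=P18

== RESULT ==
13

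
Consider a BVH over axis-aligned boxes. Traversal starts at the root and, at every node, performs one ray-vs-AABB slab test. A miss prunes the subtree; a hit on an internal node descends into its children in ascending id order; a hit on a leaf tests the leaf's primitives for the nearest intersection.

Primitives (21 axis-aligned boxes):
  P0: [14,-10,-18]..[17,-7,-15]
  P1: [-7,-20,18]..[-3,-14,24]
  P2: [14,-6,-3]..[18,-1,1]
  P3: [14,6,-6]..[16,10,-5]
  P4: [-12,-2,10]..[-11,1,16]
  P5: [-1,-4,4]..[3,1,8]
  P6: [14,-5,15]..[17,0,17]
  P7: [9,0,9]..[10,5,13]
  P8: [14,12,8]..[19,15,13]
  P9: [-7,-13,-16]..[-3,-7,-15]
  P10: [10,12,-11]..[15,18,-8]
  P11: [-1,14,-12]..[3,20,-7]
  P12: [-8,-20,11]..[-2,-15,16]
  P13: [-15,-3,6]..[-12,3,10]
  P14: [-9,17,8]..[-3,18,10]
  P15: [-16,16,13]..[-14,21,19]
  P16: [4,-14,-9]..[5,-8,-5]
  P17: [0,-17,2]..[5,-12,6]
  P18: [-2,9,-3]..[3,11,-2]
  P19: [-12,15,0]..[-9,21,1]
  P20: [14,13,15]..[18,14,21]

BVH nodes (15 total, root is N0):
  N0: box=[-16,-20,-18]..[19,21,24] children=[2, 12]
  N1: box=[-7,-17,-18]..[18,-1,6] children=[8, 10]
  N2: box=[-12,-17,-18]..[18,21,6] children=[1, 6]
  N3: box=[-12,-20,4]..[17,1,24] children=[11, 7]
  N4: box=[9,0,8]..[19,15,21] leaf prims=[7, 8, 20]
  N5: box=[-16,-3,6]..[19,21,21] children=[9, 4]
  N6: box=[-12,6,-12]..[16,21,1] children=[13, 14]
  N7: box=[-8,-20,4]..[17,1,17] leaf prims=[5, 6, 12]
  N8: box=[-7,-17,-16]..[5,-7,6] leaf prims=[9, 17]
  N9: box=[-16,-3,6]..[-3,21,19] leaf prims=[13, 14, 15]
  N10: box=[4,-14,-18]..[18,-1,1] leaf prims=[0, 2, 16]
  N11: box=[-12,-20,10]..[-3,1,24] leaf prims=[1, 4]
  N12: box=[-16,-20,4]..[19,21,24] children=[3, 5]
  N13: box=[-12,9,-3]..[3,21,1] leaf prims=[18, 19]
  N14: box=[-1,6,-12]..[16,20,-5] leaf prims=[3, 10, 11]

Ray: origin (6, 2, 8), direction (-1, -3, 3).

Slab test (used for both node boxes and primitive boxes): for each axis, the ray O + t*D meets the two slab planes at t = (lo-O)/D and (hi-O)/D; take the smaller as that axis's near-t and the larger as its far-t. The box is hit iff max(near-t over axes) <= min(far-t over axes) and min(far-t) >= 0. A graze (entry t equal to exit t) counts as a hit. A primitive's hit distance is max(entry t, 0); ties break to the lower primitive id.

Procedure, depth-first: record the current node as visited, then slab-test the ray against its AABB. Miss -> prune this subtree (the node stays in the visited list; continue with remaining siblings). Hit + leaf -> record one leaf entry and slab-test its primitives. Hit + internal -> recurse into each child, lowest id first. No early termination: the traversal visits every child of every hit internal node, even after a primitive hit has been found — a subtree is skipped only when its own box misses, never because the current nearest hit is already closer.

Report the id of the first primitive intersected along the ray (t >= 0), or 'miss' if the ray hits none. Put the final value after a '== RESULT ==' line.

Trace the traversal:
N0 x:[-13,22] y:[-19/3,22/3] z:[-26/3,16/3] -> hit [-19/3,16/3], descend [2, 12]
  N2 x:[-12,18] y:[-19/3,19/3] z:[-26/3,-2/3] -> miss, prune
  N12 x:[-13,22] y:[-19/3,22/3] z:[-4/3,16/3] -> hit [-4/3,16/3], descend [3, 5]
    N3 x:[-11,18] y:[1/3,22/3] z:[-4/3,16/3] -> hit [1/3,16/3], descend [7, 11]
      N7 x:[-11,14] y:[1/3,22/3] z:[-4/3,3] -> hit [1/3,3] leaf, test {P5(miss), P6(miss), P12(miss)}
      N11 x:[9,18] y:[1/3,22/3] z:[2/3,16/3] -> miss, prune
    N5 x:[-13,22] y:[-19/3,5/3] z:[-2/3,13/3] -> hit [-2/3,5/3], descend [4, 9]
      N4 x:[-13,-3] y:[-13/3,2/3] z:[0,13/3] -> miss, prune
      N9 x:[9,22] y:[-19/3,5/3] z:[-2/3,11/3] -> miss, prune

Visited [0, 2, 12, 3, 7, 11, 5, 4, 9]. Tests: 9 box, 1 leaf. Nearest: miss.

== RESULT ==
miss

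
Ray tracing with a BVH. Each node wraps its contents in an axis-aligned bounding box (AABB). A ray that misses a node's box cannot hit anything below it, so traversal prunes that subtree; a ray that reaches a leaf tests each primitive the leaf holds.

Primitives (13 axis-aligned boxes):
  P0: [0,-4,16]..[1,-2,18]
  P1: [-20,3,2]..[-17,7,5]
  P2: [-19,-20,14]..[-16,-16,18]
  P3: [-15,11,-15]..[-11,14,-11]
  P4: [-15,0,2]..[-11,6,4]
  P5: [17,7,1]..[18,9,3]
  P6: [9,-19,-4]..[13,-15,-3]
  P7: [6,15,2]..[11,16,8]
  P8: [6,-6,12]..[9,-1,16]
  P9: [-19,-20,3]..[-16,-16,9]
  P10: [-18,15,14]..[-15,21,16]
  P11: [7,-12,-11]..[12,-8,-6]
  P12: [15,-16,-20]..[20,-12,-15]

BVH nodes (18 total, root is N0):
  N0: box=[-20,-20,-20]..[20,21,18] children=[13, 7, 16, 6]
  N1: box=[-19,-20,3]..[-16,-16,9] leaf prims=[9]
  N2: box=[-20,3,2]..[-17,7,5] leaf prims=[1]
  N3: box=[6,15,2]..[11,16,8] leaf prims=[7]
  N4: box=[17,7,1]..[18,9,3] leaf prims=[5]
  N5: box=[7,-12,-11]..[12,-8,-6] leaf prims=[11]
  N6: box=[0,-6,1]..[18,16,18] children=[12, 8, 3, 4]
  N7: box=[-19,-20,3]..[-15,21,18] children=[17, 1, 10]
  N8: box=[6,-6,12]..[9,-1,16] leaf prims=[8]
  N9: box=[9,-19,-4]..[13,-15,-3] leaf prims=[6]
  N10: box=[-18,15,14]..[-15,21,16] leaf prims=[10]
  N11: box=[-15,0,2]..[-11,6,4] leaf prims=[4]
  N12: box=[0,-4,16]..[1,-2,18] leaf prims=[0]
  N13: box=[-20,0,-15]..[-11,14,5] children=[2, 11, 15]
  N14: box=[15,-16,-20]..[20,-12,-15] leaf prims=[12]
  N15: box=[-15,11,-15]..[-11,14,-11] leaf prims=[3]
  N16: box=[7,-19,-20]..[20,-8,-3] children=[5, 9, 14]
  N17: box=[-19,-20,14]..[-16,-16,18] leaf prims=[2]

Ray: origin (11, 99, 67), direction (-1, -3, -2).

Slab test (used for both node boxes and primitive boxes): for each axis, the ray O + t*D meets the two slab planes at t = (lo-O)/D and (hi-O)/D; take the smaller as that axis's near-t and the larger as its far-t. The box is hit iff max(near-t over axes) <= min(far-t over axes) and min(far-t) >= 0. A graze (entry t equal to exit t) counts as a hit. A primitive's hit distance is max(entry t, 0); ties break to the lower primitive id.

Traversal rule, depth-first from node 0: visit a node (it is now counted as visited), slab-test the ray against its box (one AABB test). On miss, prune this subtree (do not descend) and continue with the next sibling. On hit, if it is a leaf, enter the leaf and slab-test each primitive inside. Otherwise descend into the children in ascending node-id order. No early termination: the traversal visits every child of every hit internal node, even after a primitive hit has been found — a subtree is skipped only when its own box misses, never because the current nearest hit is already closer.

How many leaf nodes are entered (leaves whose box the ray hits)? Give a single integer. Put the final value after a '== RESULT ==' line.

Traverse from the root:
N0 x:[-9,31] y:[26,119/3] z:[49/2,87/2] -> hit [26,31], descend [6, 7, 13, 16]
  N6 x:[-7,11] y:[83/3,35] z:[49/2,33] -> miss, prune
  N7 x:[26,30] y:[26,119/3] z:[49/2,32] -> hit [26,30], descend [1, 10, 17]
    N1 x:[27,30] y:[115/3,119/3] z:[29,32] -> miss, prune
    N10 x:[26,29] y:[26,28] z:[51/2,53/2] -> hit [26,53/2] leaf, test {P10@t=26}
    N17 x:[27,30] y:[115/3,119/3] z:[49/2,53/2] -> miss, prune
  N13 x:[22,31] y:[85/3,33] z:[31,41] -> hit [31,31], descend [2, 11, 15]
    N2 x:[28,31] y:[92/3,32] z:[31,65/2] -> hit [31,31] leaf, test {P1@t=31}
    N11 x:[22,26] y:[31,33] z:[63/2,65/2] -> miss, prune
    N15 x:[22,26] y:[85/3,88/3] z:[39,41] -> miss, prune
  N16 x:[-9,4] y:[107/3,118/3] z:[35,87/2] -> miss, prune

Summary -> nodes [0, 6, 7, 1, 10, 17, 13, 2, 11, 15, 16]; box-tests=11; leaf-entries=2; first=P10

== RESULT ==
2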